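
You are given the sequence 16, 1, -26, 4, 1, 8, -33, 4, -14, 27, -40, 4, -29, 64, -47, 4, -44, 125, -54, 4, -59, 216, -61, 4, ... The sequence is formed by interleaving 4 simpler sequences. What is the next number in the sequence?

-74

Read the sequence 4 terms at a time; column i is its own pattern.
Track A: 16, 1, -14, -29, -44, -59. Subtracting 15 each time.
Track B: 1, 8, 27, 64, 125, 216. Perfect cubes starting at 1³.
Track C: -26, -33, -40, -47, -54, -61. Arithmetic with common difference −7.
Track D: 4, 4, 4, 4, 4, 4. Constant 4.
The 25th slot belongs to track A; its 7th term is -74.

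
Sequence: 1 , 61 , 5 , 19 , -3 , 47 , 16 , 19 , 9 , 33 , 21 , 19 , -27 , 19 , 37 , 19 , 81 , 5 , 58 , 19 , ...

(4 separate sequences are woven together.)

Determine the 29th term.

-2187

Split by position mod 4: positions 1, 5, 9, … form one track, and each other residue class forms its own.
Track A is 1, -3, 9, -27, 81, which is a geometric progression (common ratio -3).
Track B is 61, 47, 33, 19, 5, which is arithmetic, step −14.
Track C is 5, 16, 21, 37, 58, which is each term equals the sum of the previous two.
Track D is 19, 19, 19, 19, 19, which is the constant sequence 19.
Position 29 falls in track A as its term 8, giving -2187.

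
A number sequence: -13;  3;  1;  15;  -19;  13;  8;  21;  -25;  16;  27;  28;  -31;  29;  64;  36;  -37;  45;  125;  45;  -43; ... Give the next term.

The terms cycle through 4 interleaved subsequences.
Subsequence A: -13, -19, -25, -31, -37, -43 (arithmetic with common difference −6).
Subsequence B: 3, 13, 16, 29, 45 (a Fibonacci-like recurrence a_n = a_{n-1} + a_{n-2}).
Subsequence C: 1, 8, 27, 64, 125 (perfect cubes starting at 1³).
Subsequence D: 15, 21, 28, 36, 45 (the triangular numbers T_5, T_6, …).
Position 22 falls in subsequence B as its term 6, giving 74.

74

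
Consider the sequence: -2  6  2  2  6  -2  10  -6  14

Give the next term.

Positions 1, 3, 5, … form one subsequence and positions 2, 4, 6, … form another.
Stream A: -2, 2, 6, 10, 14. Linear: a_n = -6 + 4·n.
Stream B: 6, 2, -2, -6. Arithmetic, step −4.
Position 10 → stream B, term 5 = -10.

-10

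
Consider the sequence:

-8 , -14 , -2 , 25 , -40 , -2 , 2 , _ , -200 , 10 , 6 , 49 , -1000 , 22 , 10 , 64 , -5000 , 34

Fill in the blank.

36

Split by position mod 4: positions 1, 5, 9, … form one track, and each other residue class forms its own.
Track A: -8, -40, -200, -1000, -5000 (multiplying by 5 each time).
Track B: -14, -2, 10, 22, 34 (arithmetic with common difference +12).
Track C: -2, 2, 6, 10 (adding 4 each time).
Track D: 25, ?, 49, 64 (the squares 5², 6², 7², …).
Track D's pattern makes the blank 36.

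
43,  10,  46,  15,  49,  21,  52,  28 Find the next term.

55

Taking every 2nd term gives 2 separate tracks.
Subsequence A = 43, 46, 49, 52: linear: a_n = 40 + 3·n.
Subsequence B = 10, 15, 21, 28: triangular numbers starting at T_4.
Term 9 comes from subsequence A (its 5th entry): 55.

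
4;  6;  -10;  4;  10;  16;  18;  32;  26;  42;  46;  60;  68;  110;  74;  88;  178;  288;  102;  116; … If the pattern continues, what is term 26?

1974

Reading positions in blocks of 4 reveals the pattern AABB — 2 tracks woven together.
Subsequence A: 4, 6, 10, 16, 26, 42, 68, 110, 178, 288 — each term equals the sum of the previous two.
Subsequence B: -10, 4, 18, 32, 46, 60, 74, 88, 102, 116 — arithmetic, step +14.
The 26th slot belongs to subsequence A; its 14th term is 1974.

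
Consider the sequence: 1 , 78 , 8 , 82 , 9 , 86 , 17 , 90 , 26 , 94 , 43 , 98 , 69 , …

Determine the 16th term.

The terms cycle through 2 interleaved subsequences.
Stream A: 1, 8, 9, 17, 26, 43, 69 (each term equals the sum of the previous two).
Stream B: 78, 82, 86, 90, 94, 98 (adding 4 each time).
Position 16 → stream B, term 8 = 106.

106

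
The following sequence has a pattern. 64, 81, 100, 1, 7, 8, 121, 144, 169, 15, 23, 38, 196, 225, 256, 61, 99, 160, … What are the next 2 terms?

289, 324

Reading positions in blocks of 6 reveals the pattern AAABBB — 2 tracks woven together.
Track A: 64, 81, 100, 121, 144, 169, 196, 225, 256 — consecutive squares n² from n = 8.
Track B: 1, 7, 8, 15, 23, 38, 61, 99, 160 — a Fibonacci-like recurrence a_n = a_{n-1} + a_{n-2}.
The 19th slot belongs to track A; its 10th term is 289.
Position 20 → track A, term 11 = 324.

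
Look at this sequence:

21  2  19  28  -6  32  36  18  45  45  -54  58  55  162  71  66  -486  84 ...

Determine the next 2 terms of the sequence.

78, 1458

Split by position mod 3: positions 1, 4, 7, … form one track, and each other residue class forms its own.
Track A: 21, 28, 36, 45, 55, 66 (triangular numbers starting at T_6).
Track B: 2, -6, 18, -54, 162, -486 (geometric with ratio -3).
Track C: 19, 32, 45, 58, 71, 84 (arithmetic with common difference +13).
Term 19 comes from track A (its 7th entry): 78.
Position 20 → track B, term 7 = 1458.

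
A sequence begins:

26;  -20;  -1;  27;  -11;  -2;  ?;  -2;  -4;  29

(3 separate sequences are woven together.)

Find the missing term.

Split by position mod 3 into 3 tracks.
Stream A = 26, 27, ?, 29: adding 1 each time.
Stream B = -20, -11, -2: arithmetic with common difference +9.
Stream C = -1, -2, -4: geometric with ratio 2.
So the missing entry in stream A is 28.

28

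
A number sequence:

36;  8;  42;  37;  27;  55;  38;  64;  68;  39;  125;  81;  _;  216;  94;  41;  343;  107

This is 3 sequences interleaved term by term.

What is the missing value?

40

Split by position mod 3: positions 1, 4, 7, … form one track, and each other residue class forms its own.
Track A: 36, 37, 38, 39, ?, 41 (linear: a_n = 35 + n).
Track B: 8, 27, 64, 125, 216, 343 (the cubes 2³, 3³, 4³, …).
Track C: 42, 55, 68, 81, 94, 107 (adding 13 each time).
The gap is track A's term 5; the rule gives 40.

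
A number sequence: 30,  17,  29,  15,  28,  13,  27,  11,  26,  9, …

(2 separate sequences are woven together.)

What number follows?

Taking every 2nd term gives 2 separate tracks.
Track A: 30, 29, 28, 27, 26 — linear: a_n = 31 − n.
Track B: 17, 15, 13, 11, 9 — arithmetic with common difference −2.
The 11th slot belongs to track A; its 6th term is 25.

25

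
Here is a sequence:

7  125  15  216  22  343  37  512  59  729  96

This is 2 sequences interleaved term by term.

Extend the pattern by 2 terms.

1000, 155

Odd-indexed and even-indexed terms follow separate rules.
Stream A: 7, 15, 22, 37, 59, 96 (each term equals the sum of the previous two).
Stream B: 125, 216, 343, 512, 729 (consecutive cubes n³ from n = 5).
Position 12 falls in stream B as its term 6, giving 1000.
Position 13 falls in stream A as its term 7, giving 155.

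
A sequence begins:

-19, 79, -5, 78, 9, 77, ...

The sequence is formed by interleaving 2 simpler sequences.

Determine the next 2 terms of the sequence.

Split by position mod 2 into 2 tracks.
Stream A = -19, -5, 9: arithmetic, step +14.
Stream B = 79, 78, 77: subtracting 1 each time.
Position 7 falls in stream A as its term 4, giving 23.
The 8th slot belongs to stream B; its 4th term is 76.

23, 76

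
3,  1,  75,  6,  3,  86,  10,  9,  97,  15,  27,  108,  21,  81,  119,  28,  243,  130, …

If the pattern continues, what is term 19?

36

Split by position mod 3 into 3 tracks.
Track A is 3, 6, 10, 15, 21, 28, which is triangular numbers starting at T_2.
Track B is 1, 3, 9, 27, 81, 243, which is successive powers of 3.
Track C is 75, 86, 97, 108, 119, 130, which is linear: a_n = 64 + 11·n.
Position 19 → track A, term 7 = 36.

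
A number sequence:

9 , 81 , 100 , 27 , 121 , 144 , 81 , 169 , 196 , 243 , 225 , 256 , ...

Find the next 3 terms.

729, 289, 324

Positions follow the repeating pattern ABB; grouping by letter gives 2 tracks.
Track A: 9, 27, 81, 243. Multiplying by 3 each time.
Track B: 81, 100, 121, 144, 169, 196, 225, 256. The squares 9², 10², 11², ….
Position 13 → track A, term 5 = 729.
The 14th slot belongs to track B; its 9th term is 289.
Term 15 comes from track B (its 10th entry): 324.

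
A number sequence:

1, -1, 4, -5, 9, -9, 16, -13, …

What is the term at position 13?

The terms cycle through 2 interleaved subsequences.
Subsequence A is 1, 4, 9, 16, which is consecutive squares n² from n = 1.
Subsequence B is -1, -5, -9, -13, which is linear: a_n = 3 − 4·n.
Term 13 comes from subsequence A (its 7th entry): 49.

49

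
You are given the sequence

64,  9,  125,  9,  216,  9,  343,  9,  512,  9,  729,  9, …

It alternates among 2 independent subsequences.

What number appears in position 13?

Split by position mod 2 into 2 tracks.
Track A: 64, 125, 216, 343, 512, 729 (perfect cubes starting at 4³).
Track B: 9, 9, 9, 9, 9, 9 (always 9).
Position 13 → track A, term 7 = 1000.

1000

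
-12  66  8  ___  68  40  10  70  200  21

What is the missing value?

Split by position mod 3: positions 1, 4, 7, … form one track, and each other residue class forms its own.
Stream A is -12, ?, 10, 21, which is arithmetic with common difference +11.
Stream B is 66, 68, 70, which is adding 2 each time.
Stream C is 8, 40, 200, which is a geometric progression (common ratio 5).
Filling stream A at index 2 by its rule yields -1.

-1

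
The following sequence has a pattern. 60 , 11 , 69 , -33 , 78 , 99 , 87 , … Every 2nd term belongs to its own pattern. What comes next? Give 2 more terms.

-297, 96

Taking every 2nd term gives 2 separate tracks.
Track A: 60, 69, 78, 87 — linear: a_n = 51 + 9·n.
Track B: 11, -33, 99 — geometric, ×-3 each step.
Position 8 → track B, term 4 = -297.
The 9th slot belongs to track A; its 5th term is 96.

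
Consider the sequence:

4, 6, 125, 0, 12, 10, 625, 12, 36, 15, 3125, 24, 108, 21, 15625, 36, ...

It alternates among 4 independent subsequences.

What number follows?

The terms cycle through 4 interleaved subsequences.
Track A: 4, 12, 36, 108 (multiplying by 3 each time).
Track B: 6, 10, 15, 21 (the triangular numbers T_3, T_4, …).
Track C: 125, 625, 3125, 15625 (powers 5^3, 5^4, 5^5, …).
Track D: 0, 12, 24, 36 (arithmetic, step +12).
Position 17 falls in track A as its term 5, giving 324.

324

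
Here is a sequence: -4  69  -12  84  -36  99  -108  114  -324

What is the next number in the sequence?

129

The terms cycle through 2 interleaved subsequences.
Stream A: -4, -12, -36, -108, -324 (geometric with ratio 3).
Stream B: 69, 84, 99, 114 (linear: a_n = 54 + 15·n).
Position 10 → stream B, term 5 = 129.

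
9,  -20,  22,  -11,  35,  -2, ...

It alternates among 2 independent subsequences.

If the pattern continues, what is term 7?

48

Split by position mod 2 into 2 tracks.
Track A: 9, 22, 35 (arithmetic with common difference +13).
Track B: -20, -11, -2 (arithmetic with common difference +9).
Position 7 falls in track A as its term 4, giving 48.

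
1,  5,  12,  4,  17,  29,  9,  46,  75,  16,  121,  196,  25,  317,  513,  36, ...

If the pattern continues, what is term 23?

Reading positions in blocks of 3 reveals the pattern ABB — 2 tracks woven together.
Track A: 1, 4, 9, 16, 25, 36. Perfect squares starting at 1².
Track B: 5, 12, 17, 29, 46, 75, 121, 196, 317, 513. Fibonacci-style (each term is the sum of the two before it).
Position 23 → track B, term 15 = 5689.

5689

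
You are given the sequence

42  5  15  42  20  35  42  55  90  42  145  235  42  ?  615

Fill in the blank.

380

Reading positions in blocks of 3 reveals the pattern ABB — 2 tracks woven together.
Track A: 42, 42, 42, 42, 42. Always 42.
Track B: 5, 15, 20, 35, 55, 90, 145, 235, ?, 615. A Fibonacci-like recurrence a_n = a_{n-1} + a_{n-2}.
Track B's pattern makes the blank 380.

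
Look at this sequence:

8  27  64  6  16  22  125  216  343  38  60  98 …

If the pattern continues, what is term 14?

729

The slot pattern repeats as AAABBB (period 6), so there are 2 interleaved tracks.
Stream A: 8, 27, 64, 125, 216, 343. Perfect cubes starting at 2³.
Stream B: 6, 16, 22, 38, 60, 98. A Fibonacci-like recurrence a_n = a_{n-1} + a_{n-2}.
Position 14 → stream A, term 8 = 729.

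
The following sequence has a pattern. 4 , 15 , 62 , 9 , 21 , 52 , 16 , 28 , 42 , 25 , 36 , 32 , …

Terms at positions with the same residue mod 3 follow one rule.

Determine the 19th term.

Read the sequence 3 terms at a time; column i is its own pattern.
Subsequence A is 4, 9, 16, 25, which is the squares 2², 3², 4², ….
Subsequence B is 15, 21, 28, 36, which is the triangular numbers T_5, T_6, ….
Subsequence C is 62, 52, 42, 32, which is arithmetic, step −10.
Position 19 → subsequence A, term 7 = 64.

64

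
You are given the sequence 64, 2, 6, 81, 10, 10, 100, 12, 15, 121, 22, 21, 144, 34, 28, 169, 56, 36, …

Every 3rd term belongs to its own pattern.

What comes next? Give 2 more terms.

The terms cycle through 3 interleaved subsequences.
Subsequence A: 64, 81, 100, 121, 144, 169 — the squares 8², 9², 10², ….
Subsequence B: 2, 10, 12, 22, 34, 56 — Fibonacci-style (each term is the sum of the two before it).
Subsequence C: 6, 10, 15, 21, 28, 36 — the triangular numbers T_3, T_4, ….
Position 19 falls in subsequence A as its term 7, giving 196.
Position 20 falls in subsequence B as its term 7, giving 90.

196, 90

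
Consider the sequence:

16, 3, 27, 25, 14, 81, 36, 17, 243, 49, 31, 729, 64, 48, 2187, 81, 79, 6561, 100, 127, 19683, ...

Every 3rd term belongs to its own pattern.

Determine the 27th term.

Split by position mod 3 into 3 tracks.
Subsequence A: 16, 25, 36, 49, 64, 81, 100 — perfect squares starting at 4².
Subsequence B: 3, 14, 17, 31, 48, 79, 127 — a Fibonacci-like recurrence a_n = a_{n-1} + a_{n-2}.
Subsequence C: 27, 81, 243, 729, 2187, 6561, 19683 — powers of 3.
Position 27 → subsequence C, term 9 = 177147.

177147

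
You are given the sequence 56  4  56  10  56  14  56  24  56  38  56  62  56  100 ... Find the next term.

56

Odd-indexed and even-indexed terms follow separate rules.
Track A: 56, 56, 56, 56, 56, 56, 56 (constant 56).
Track B: 4, 10, 14, 24, 38, 62, 100 (Fibonacci-style (each term is the sum of the two before it)).
Position 15 falls in track A as its term 8, giving 56.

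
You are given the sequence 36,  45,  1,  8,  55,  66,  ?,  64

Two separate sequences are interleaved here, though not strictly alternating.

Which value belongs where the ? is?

Reading positions in blocks of 4 reveals the pattern AABB — 2 tracks woven together.
Track A: 36, 45, 55, 66. Triangular numbers starting at T_8.
Track B: 1, 8, ?, 64. The cubes 1³, 2³, 3³, ….
Track B's pattern makes the blank 27.

27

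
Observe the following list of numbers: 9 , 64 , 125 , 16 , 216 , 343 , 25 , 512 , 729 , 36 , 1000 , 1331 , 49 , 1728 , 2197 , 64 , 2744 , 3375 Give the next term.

The slot pattern repeats as ABB (period 3), so there are 2 interleaved tracks.
Subsequence A = 9, 16, 25, 36, 49, 64: the squares 3², 4², 5², ….
Subsequence B = 64, 125, 216, 343, 512, 729, 1000, 1331, 1728, 2197, 2744, 3375: consecutive cubes n³ from n = 4.
The 19th slot belongs to subsequence A; its 7th term is 81.

81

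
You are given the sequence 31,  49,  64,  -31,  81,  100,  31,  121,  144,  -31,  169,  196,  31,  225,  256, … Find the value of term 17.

289

The slot pattern repeats as ABB (period 3), so there are 2 interleaved tracks.
Stream A: 31, -31, 31, -31, 31 (the oscillation 31·(−1)^(n+1)).
Stream B: 49, 64, 81, 100, 121, 144, 169, 196, 225, 256 (perfect squares starting at 7²).
Position 17 falls in stream B as its term 11, giving 289.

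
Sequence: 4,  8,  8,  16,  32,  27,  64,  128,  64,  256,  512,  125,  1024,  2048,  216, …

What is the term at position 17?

The slot pattern repeats as AAB (period 3), so there are 2 interleaved tracks.
Stream A: 4, 8, 16, 32, 64, 128, 256, 512, 1024, 2048. Multiplying by 2 each time.
Stream B: 8, 27, 64, 125, 216. Consecutive cubes n³ from n = 2.
Position 17 → stream A, term 12 = 8192.

8192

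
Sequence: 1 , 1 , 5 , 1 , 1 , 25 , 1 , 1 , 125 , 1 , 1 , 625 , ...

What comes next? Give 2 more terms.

Positions follow the repeating pattern AAB; grouping by letter gives 2 tracks.
Stream A = 1, 1, 1, 1, 1, 1, 1, 1: the constant sequence 1.
Stream B = 5, 25, 125, 625: geometric, ×5 each step.
Term 13 comes from stream A (its 9th entry): 1.
Position 14 → stream A, term 10 = 1.

1, 1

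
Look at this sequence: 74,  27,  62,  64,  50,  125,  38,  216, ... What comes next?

The terms cycle through 2 interleaved subsequences.
Stream A: 74, 62, 50, 38 — arithmetic with common difference −12.
Stream B: 27, 64, 125, 216 — consecutive cubes n³ from n = 3.
The 9th slot belongs to stream A; its 5th term is 26.

26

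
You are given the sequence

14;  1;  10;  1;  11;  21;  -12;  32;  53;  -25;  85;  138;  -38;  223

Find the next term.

Reading positions in blocks of 3 reveals the pattern ABB — 2 tracks woven together.
Track A = 14, 1, -12, -25, -38: subtracting 13 each time.
Track B = 1, 10, 11, 21, 32, 53, 85, 138, 223: a Fibonacci-like recurrence a_n = a_{n-1} + a_{n-2}.
The 15th slot belongs to track B; its 10th term is 361.

361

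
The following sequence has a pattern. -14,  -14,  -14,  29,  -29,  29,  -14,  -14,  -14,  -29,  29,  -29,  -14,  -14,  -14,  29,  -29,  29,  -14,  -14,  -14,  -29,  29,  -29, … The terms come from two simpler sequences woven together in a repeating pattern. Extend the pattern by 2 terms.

-14, -14

Positions follow the repeating pattern AAABBB; grouping by letter gives 2 tracks.
Stream A is -14, -14, -14, -14, -14, -14, -14, -14, -14, -14, -14, -14, which is the constant sequence -14.
Stream B is 29, -29, 29, -29, 29, -29, 29, -29, 29, -29, 29, -29, which is the oscillation 29·(−1)^(n+1).
Term 25 comes from stream A (its 13th entry): -14.
Position 26 → stream A, term 14 = -14.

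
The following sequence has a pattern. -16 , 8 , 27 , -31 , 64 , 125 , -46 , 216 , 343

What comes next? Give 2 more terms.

-61, 512

Positions follow the repeating pattern ABB; grouping by letter gives 2 tracks.
Stream A: -16, -31, -46. Linear: a_n = -1 − 15·n.
Stream B: 8, 27, 64, 125, 216, 343. Consecutive cubes n³ from n = 2.
Term 10 comes from stream A (its 4th entry): -61.
Position 11 falls in stream B as its term 7, giving 512.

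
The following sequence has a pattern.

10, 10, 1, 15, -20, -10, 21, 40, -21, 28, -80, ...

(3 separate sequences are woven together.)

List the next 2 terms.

Taking every 3rd term gives 3 separate tracks.
Track A: 10, 15, 21, 28 — triangular numbers starting at T_4.
Track B: 10, -20, 40, -80 — multiplying by -2 each time.
Track C: 1, -10, -21 — arithmetic, step −11.
Term 12 comes from track C (its 4th entry): -32.
The 13th slot belongs to track A; its 5th term is 36.

-32, 36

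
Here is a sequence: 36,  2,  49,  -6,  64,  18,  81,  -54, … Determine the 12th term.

The terms cycle through 2 interleaved subsequences.
Subsequence A = 36, 49, 64, 81: consecutive squares n² from n = 6.
Subsequence B = 2, -6, 18, -54: geometric, ×-3 each step.
Position 12 falls in subsequence B as its term 6, giving -486.

-486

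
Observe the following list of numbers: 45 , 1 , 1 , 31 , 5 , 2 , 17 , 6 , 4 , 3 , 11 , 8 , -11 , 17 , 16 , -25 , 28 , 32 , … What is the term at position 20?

Taking every 3rd term gives 3 separate tracks.
Subsequence A: 45, 31, 17, 3, -11, -25. Linear: a_n = 59 − 14·n.
Subsequence B: 1, 5, 6, 11, 17, 28. Each term equals the sum of the previous two.
Subsequence C: 1, 2, 4, 8, 16, 32. Powers 2^0, 2^1, 2^2, ….
Position 20 falls in subsequence B as its term 7, giving 45.

45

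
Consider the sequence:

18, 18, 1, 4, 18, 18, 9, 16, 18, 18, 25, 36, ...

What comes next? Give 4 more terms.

18, 18, 49, 64

Positions follow the repeating pattern AABB; grouping by letter gives 2 tracks.
Track A: 18, 18, 18, 18, 18, 18 — constant 18.
Track B: 1, 4, 9, 16, 25, 36 — the squares 1², 2², 3², ….
Position 13 falls in track A as its term 7, giving 18.
Term 14 comes from track A (its 8th entry): 18.
Position 15 falls in track B as its term 7, giving 49.
Position 16 → track B, term 8 = 64.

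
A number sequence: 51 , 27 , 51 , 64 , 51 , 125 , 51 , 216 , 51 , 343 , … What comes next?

Taking every 2nd term gives 2 separate tracks.
Stream A: 51, 51, 51, 51, 51 (constant 51).
Stream B: 27, 64, 125, 216, 343 (the cubes 3³, 4³, 5³, …).
Term 11 comes from stream A (its 6th entry): 51.

51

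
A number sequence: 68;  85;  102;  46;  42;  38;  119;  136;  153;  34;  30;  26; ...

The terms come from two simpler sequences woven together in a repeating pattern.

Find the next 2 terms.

170, 187

Positions follow the repeating pattern AAABBB; grouping by letter gives 2 tracks.
Track A: 68, 85, 102, 119, 136, 153. Arithmetic, step +17.
Track B: 46, 42, 38, 34, 30, 26. Subtracting 4 each time.
Position 13 → track A, term 7 = 170.
Term 14 comes from track A (its 8th entry): 187.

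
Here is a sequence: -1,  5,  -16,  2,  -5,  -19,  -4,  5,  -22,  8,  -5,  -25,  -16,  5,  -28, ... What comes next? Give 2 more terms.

Taking every 3rd term gives 3 separate tracks.
Track A = -1, 2, -4, 8, -16: multiplying by -2 each time.
Track B = 5, -5, 5, -5, 5: alternating ±5.
Track C = -16, -19, -22, -25, -28: subtracting 3 each time.
Position 16 → track A, term 6 = 32.
Term 17 comes from track B (its 6th entry): -5.

32, -5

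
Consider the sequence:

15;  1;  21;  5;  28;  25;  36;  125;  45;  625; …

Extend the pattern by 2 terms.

Taking every 2nd term gives 2 separate tracks.
Track A is 15, 21, 28, 36, 45, which is triangular numbers n(n+1)/2 for n = 5, 6, ….
Track B is 1, 5, 25, 125, 625, which is successive powers of 5.
The 11th slot belongs to track A; its 6th term is 55.
Position 12 falls in track B as its term 6, giving 3125.

55, 3125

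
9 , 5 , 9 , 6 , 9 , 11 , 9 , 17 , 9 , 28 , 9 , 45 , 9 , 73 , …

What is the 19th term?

9

Split by position mod 2 into 2 tracks.
Track A = 9, 9, 9, 9, 9, 9, 9: constant 9.
Track B = 5, 6, 11, 17, 28, 45, 73: Fibonacci-style (each term is the sum of the two before it).
The 19th slot belongs to track A; its 10th term is 9.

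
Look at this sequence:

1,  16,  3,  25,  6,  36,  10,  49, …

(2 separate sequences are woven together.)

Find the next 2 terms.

15, 64

The terms cycle through 2 interleaved subsequences.
Track A: 1, 3, 6, 10. Triangular numbers starting at T_1.
Track B: 16, 25, 36, 49. The squares 4², 5², 6², ….
Term 9 comes from track A (its 5th entry): 15.
Position 10 → track B, term 5 = 64.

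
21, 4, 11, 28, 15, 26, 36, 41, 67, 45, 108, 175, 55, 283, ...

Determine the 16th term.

Positions follow the repeating pattern ABB; grouping by letter gives 2 tracks.
Stream A is 21, 28, 36, 45, 55, which is triangular numbers n(n+1)/2 for n = 6, 7, ….
Stream B is 4, 11, 15, 26, 41, 67, 108, 175, 283, which is each term equals the sum of the previous two.
Position 16 falls in stream A as its term 6, giving 66.

66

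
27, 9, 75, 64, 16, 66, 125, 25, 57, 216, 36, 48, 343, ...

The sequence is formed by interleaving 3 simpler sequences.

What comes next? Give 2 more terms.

49, 39

The terms cycle through 3 interleaved subsequences.
Track A: 27, 64, 125, 216, 343. Consecutive cubes n³ from n = 3.
Track B: 9, 16, 25, 36. Consecutive squares n² from n = 3.
Track C: 75, 66, 57, 48. Arithmetic, step −9.
The 14th slot belongs to track B; its 5th term is 49.
Position 15 → track C, term 5 = 39.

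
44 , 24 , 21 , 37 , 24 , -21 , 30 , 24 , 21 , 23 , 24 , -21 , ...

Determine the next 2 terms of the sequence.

16, 24

Split by position mod 3: positions 1, 4, 7, … form one track, and each other residue class forms its own.
Track A: 44, 37, 30, 23. Linear: a_n = 51 − 7·n.
Track B: 24, 24, 24, 24. The constant sequence 24.
Track C: 21, -21, 21, -21. Alternating ±21.
Position 13 falls in track A as its term 5, giving 16.
Term 14 comes from track B (its 5th entry): 24.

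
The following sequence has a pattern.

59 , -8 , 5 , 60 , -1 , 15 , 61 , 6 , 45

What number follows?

The terms cycle through 3 interleaved subsequences.
Stream A = 59, 60, 61: linear: a_n = 58 + n.
Stream B = -8, -1, 6: arithmetic, step +7.
Stream C = 5, 15, 45: a geometric progression (common ratio 3).
Position 10 falls in stream A as its term 4, giving 62.

62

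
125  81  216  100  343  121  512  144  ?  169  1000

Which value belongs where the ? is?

Taking every 2nd term gives 2 separate tracks.
Track A: 125, 216, 343, 512, ?, 1000 (the cubes 5³, 6³, 7³, …).
Track B: 81, 100, 121, 144, 169 (perfect squares starting at 9²).
So the missing entry in track A is 729.

729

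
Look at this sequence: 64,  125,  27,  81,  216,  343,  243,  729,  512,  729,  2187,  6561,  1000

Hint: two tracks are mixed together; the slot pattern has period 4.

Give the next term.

Reading positions in blocks of 4 reveals the pattern AABB — 2 tracks woven together.
Track A = 64, 125, 216, 343, 512, 729, 1000: perfect cubes starting at 4³.
Track B = 27, 81, 243, 729, 2187, 6561: powers 3^3, 3^4, 3^5, ….
Term 14 comes from track A (its 8th entry): 1331.

1331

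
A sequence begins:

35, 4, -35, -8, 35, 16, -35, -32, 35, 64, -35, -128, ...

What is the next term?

35

Split by position mod 2 into 2 tracks.
Stream A: 35, -35, 35, -35, 35, -35. Oscillating between 35 and -35.
Stream B: 4, -8, 16, -32, 64, -128. Multiplying by -2 each time.
Term 13 comes from stream A (its 7th entry): 35.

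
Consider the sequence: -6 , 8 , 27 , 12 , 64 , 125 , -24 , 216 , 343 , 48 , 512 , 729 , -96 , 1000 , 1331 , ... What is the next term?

Positions follow the repeating pattern ABB; grouping by letter gives 2 tracks.
Track A: -6, 12, -24, 48, -96 — geometric, ×-2 each step.
Track B: 8, 27, 64, 125, 216, 343, 512, 729, 1000, 1331 — consecutive cubes n³ from n = 2.
Position 16 → track A, term 6 = 192.

192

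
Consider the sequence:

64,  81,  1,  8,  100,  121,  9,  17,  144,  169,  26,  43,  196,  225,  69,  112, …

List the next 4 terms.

256, 289, 181, 293

Reading positions in blocks of 4 reveals the pattern AABB — 2 tracks woven together.
Track A: 64, 81, 100, 121, 144, 169, 196, 225. The squares 8², 9², 10², ….
Track B: 1, 8, 9, 17, 26, 43, 69, 112. A Fibonacci-like recurrence a_n = a_{n-1} + a_{n-2}.
Term 17 comes from track A (its 9th entry): 256.
The 18th slot belongs to track A; its 10th term is 289.
The 19th slot belongs to track B; its 9th term is 181.
The 20th slot belongs to track B; its 10th term is 293.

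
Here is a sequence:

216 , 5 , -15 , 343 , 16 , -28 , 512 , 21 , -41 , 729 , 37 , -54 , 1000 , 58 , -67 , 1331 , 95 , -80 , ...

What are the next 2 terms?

Split by position mod 3: positions 1, 4, 7, … form one track, and each other residue class forms its own.
Track A = 216, 343, 512, 729, 1000, 1331: consecutive cubes n³ from n = 6.
Track B = 5, 16, 21, 37, 58, 95: Fibonacci-style (each term is the sum of the two before it).
Track C = -15, -28, -41, -54, -67, -80: subtracting 13 each time.
Position 19 falls in track A as its term 7, giving 1728.
Position 20 → track B, term 7 = 153.

1728, 153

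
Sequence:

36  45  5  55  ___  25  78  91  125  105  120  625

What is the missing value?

Reading positions in blocks of 3 reveals the pattern AAB — 2 tracks woven together.
Stream A: 36, 45, 55, ?, 78, 91, 105, 120 — triangular numbers starting at T_8.
Stream B: 5, 25, 125, 625 — successive powers of 5.
The gap is stream A's term 4; the rule gives 66.

66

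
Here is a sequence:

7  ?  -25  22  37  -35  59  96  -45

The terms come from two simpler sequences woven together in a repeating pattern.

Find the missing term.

Positions follow the repeating pattern AAB; grouping by letter gives 2 tracks.
Track A: 7, ?, 22, 37, 59, 96 — Fibonacci-style (each term is the sum of the two before it).
Track B: -25, -35, -45 — linear: a_n = -15 − 10·n.
So the missing entry in track A is 15.

15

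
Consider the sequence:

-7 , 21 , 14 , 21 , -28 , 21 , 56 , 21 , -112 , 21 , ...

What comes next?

224

Positions 1, 3, 5, … form one subsequence and positions 2, 4, 6, … form another.
Subsequence A: -7, 14, -28, 56, -112. Geometric, ×-2 each step.
Subsequence B: 21, 21, 21, 21, 21. Always 21.
Term 11 comes from subsequence A (its 6th entry): 224.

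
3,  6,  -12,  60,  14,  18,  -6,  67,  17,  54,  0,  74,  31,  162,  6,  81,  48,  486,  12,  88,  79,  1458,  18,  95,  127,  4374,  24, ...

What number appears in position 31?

30

Split by position mod 4: positions 1, 5, 9, … form one track, and each other residue class forms its own.
Track A: 3, 14, 17, 31, 48, 79, 127 (a Fibonacci-like recurrence a_n = a_{n-1} + a_{n-2}).
Track B: 6, 18, 54, 162, 486, 1458, 4374 (multiplying by 3 each time).
Track C: -12, -6, 0, 6, 12, 18, 24 (arithmetic with common difference +6).
Track D: 60, 67, 74, 81, 88, 95 (linear: a_n = 53 + 7·n).
Position 31 → track C, term 8 = 30.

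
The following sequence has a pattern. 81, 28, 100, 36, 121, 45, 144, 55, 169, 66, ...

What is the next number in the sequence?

Split by position mod 2 into 2 tracks.
Track A: 81, 100, 121, 144, 169. Perfect squares starting at 9².
Track B: 28, 36, 45, 55, 66. Triangular numbers n(n+1)/2 for n = 7, 8, ….
Position 11 falls in track A as its term 6, giving 196.

196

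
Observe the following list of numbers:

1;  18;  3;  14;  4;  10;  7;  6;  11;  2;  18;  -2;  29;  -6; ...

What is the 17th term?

Odd-indexed and even-indexed terms follow separate rules.
Subsequence A: 1, 3, 4, 7, 11, 18, 29 — a Fibonacci-like recurrence a_n = a_{n-1} + a_{n-2}.
Subsequence B: 18, 14, 10, 6, 2, -2, -6 — subtracting 4 each time.
The 17th slot belongs to subsequence A; its 9th term is 76.

76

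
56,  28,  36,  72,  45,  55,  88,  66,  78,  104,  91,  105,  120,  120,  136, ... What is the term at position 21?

The slot pattern repeats as ABB (period 3), so there are 2 interleaved tracks.
Track A = 56, 72, 88, 104, 120: linear: a_n = 40 + 16·n.
Track B = 28, 36, 45, 55, 66, 78, 91, 105, 120, 136: triangular numbers starting at T_7.
The 21st slot belongs to track B; its 14th term is 210.

210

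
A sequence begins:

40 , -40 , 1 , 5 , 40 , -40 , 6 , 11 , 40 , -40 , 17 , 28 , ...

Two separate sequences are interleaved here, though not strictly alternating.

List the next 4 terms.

40, -40, 45, 73

Reading positions in blocks of 4 reveals the pattern AABB — 2 tracks woven together.
Track A = 40, -40, 40, -40, 40, -40: oscillating between 40 and -40.
Track B = 1, 5, 6, 11, 17, 28: a Fibonacci-like recurrence a_n = a_{n-1} + a_{n-2}.
Position 13 → track A, term 7 = 40.
Term 14 comes from track A (its 8th entry): -40.
Term 15 comes from track B (its 7th entry): 45.
The 16th slot belongs to track B; its 8th term is 73.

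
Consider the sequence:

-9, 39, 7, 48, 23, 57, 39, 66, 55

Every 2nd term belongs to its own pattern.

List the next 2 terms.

Odd-indexed and even-indexed terms follow separate rules.
Stream A = -9, 7, 23, 39, 55: adding 16 each time.
Stream B = 39, 48, 57, 66: arithmetic, step +9.
Position 10 falls in stream B as its term 5, giving 75.
The 11th slot belongs to stream A; its 6th term is 71.

75, 71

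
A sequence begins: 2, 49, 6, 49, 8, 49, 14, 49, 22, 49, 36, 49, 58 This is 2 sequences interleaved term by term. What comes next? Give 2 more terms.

Taking every 2nd term gives 2 separate tracks.
Track A: 2, 6, 8, 14, 22, 36, 58. Each term equals the sum of the previous two.
Track B: 49, 49, 49, 49, 49, 49. Constant 49.
Position 14 falls in track B as its term 7, giving 49.
Term 15 comes from track A (its 8th entry): 94.

49, 94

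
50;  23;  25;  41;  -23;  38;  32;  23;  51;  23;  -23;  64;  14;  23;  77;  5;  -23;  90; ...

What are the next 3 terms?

-4, 23, 103

The terms cycle through 3 interleaved subsequences.
Subsequence A: 50, 41, 32, 23, 14, 5 (arithmetic with common difference −9).
Subsequence B: 23, -23, 23, -23, 23, -23 (the oscillation 23·(−1)^(n+1)).
Subsequence C: 25, 38, 51, 64, 77, 90 (arithmetic, step +13).
Position 19 → subsequence A, term 7 = -4.
Term 20 comes from subsequence B (its 7th entry): 23.
Term 21 comes from subsequence C (its 7th entry): 103.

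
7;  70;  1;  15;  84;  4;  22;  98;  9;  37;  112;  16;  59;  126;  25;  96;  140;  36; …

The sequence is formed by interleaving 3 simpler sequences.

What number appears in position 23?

Split by position mod 3: positions 1, 4, 7, … form one track, and each other residue class forms its own.
Subsequence A: 7, 15, 22, 37, 59, 96. A Fibonacci-like recurrence a_n = a_{n-1} + a_{n-2}.
Subsequence B: 70, 84, 98, 112, 126, 140. Arithmetic, step +14.
Subsequence C: 1, 4, 9, 16, 25, 36. Consecutive squares n² from n = 1.
The 23rd slot belongs to subsequence B; its 8th term is 168.

168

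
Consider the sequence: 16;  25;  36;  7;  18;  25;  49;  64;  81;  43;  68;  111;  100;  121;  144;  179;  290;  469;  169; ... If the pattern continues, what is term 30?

8417

Reading positions in blocks of 6 reveals the pattern AAABBB — 2 tracks woven together.
Stream A: 16, 25, 36, 49, 64, 81, 100, 121, 144, 169 (perfect squares starting at 4²).
Stream B: 7, 18, 25, 43, 68, 111, 179, 290, 469 (Fibonacci-style (each term is the sum of the two before it)).
Term 30 comes from stream B (its 15th entry): 8417.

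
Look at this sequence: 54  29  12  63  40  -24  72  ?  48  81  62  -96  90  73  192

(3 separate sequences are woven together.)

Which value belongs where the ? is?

51

Split by position mod 3: positions 1, 4, 7, … form one track, and each other residue class forms its own.
Stream A: 54, 63, 72, 81, 90 (linear: a_n = 45 + 9·n).
Stream B: 29, 40, ?, 62, 73 (arithmetic, step +11).
Stream C: 12, -24, 48, -96, 192 (geometric with ratio -2).
Stream B's pattern makes the blank 51.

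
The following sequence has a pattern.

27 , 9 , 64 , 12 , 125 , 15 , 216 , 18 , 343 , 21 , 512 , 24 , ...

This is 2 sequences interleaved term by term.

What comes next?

729

Split by position mod 2 into 2 tracks.
Subsequence A = 27, 64, 125, 216, 343, 512: the cubes 3³, 4³, 5³, ….
Subsequence B = 9, 12, 15, 18, 21, 24: linear: a_n = 6 + 3·n.
Term 13 comes from subsequence A (its 7th entry): 729.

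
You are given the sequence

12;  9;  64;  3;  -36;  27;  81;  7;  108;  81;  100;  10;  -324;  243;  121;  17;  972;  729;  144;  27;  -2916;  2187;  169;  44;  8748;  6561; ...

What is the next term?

Split by position mod 4: positions 1, 5, 9, … form one track, and each other residue class forms its own.
Stream A = 12, -36, 108, -324, 972, -2916, 8748: geometric, ×-3 each step.
Stream B = 9, 27, 81, 243, 729, 2187, 6561: powers of 3.
Stream C = 64, 81, 100, 121, 144, 169: perfect squares starting at 8².
Stream D = 3, 7, 10, 17, 27, 44: each term equals the sum of the previous two.
Term 27 comes from stream C (its 7th entry): 196.

196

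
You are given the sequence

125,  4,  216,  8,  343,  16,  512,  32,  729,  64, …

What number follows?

1000

Odd-indexed and even-indexed terms follow separate rules.
Stream A: 125, 216, 343, 512, 729 — the cubes 5³, 6³, 7³, ….
Stream B: 4, 8, 16, 32, 64 — powers of 2.
Position 11 falls in stream A as its term 6, giving 1000.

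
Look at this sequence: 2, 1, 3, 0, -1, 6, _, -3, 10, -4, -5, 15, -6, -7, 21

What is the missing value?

The slot pattern repeats as AAB (period 3), so there are 2 interleaved tracks.
Track A: 2, 1, 0, -1, ?, -3, -4, -5, -6, -7. Subtracting 1 each time.
Track B: 3, 6, 10, 15, 21. Triangular numbers n(n+1)/2 for n = 2, 3, ….
Filling track A at index 5 by its rule yields -2.

-2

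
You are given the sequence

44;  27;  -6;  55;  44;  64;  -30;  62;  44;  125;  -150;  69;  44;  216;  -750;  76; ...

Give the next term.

Taking every 4th term gives 4 separate tracks.
Subsequence A = 44, 44, 44, 44: the constant sequence 44.
Subsequence B = 27, 64, 125, 216: perfect cubes starting at 3³.
Subsequence C = -6, -30, -150, -750: geometric with ratio 5.
Subsequence D = 55, 62, 69, 76: adding 7 each time.
The 17th slot belongs to subsequence A; its 5th term is 44.

44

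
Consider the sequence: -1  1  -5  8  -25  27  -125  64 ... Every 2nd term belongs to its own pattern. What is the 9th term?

Taking every 2nd term gives 2 separate tracks.
Stream A is -1, -5, -25, -125, which is geometric, ×5 each step.
Stream B is 1, 8, 27, 64, which is perfect cubes starting at 1³.
Position 9 → stream A, term 5 = -625.

-625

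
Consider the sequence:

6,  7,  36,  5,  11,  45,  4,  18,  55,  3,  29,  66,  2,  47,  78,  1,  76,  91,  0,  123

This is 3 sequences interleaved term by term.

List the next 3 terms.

105, -1, 199

Taking every 3rd term gives 3 separate tracks.
Track A = 6, 5, 4, 3, 2, 1, 0: arithmetic, step −1.
Track B = 7, 11, 18, 29, 47, 76, 123: each term equals the sum of the previous two.
Track C = 36, 45, 55, 66, 78, 91: the triangular numbers T_8, T_9, ….
Position 21 falls in track C as its term 7, giving 105.
Term 22 comes from track A (its 8th entry): -1.
Position 23 → track B, term 8 = 199.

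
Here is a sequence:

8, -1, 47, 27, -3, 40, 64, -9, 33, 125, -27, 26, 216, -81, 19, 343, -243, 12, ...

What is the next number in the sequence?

Taking every 3rd term gives 3 separate tracks.
Track A: 8, 27, 64, 125, 216, 343 — the cubes 2³, 3³, 4³, ….
Track B: -1, -3, -9, -27, -81, -243 — geometric with ratio 3.
Track C: 47, 40, 33, 26, 19, 12 — linear: a_n = 54 − 7·n.
The 19th slot belongs to track A; its 7th term is 512.

512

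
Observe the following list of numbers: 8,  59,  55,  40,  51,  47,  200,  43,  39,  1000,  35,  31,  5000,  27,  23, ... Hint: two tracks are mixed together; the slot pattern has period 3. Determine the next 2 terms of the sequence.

Reading positions in blocks of 3 reveals the pattern ABB — 2 tracks woven together.
Stream A: 8, 40, 200, 1000, 5000 (geometric, ×5 each step).
Stream B: 59, 55, 51, 47, 43, 39, 35, 31, 27, 23 (subtracting 4 each time).
Position 16 falls in stream A as its term 6, giving 25000.
Term 17 comes from stream B (its 11th entry): 19.

25000, 19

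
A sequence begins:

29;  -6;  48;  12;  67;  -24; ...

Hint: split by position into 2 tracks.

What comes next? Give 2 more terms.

Positions 1, 3, 5, … form one subsequence and positions 2, 4, 6, … form another.
Track A = 29, 48, 67: arithmetic with common difference +19.
Track B = -6, 12, -24: geometric with ratio -2.
Term 7 comes from track A (its 4th entry): 86.
Term 8 comes from track B (its 4th entry): 48.

86, 48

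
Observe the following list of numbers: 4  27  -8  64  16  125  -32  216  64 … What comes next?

343

Odd-indexed and even-indexed terms follow separate rules.
Track A: 4, -8, 16, -32, 64. Geometric with ratio -2.
Track B: 27, 64, 125, 216. Perfect cubes starting at 3³.
The 10th slot belongs to track B; its 5th term is 343.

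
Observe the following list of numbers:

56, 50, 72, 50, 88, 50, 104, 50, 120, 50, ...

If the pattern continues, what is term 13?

152

Taking every 2nd term gives 2 separate tracks.
Track A is 56, 72, 88, 104, 120, which is arithmetic with common difference +16.
Track B is 50, 50, 50, 50, 50, which is always 50.
The 13th slot belongs to track A; its 7th term is 152.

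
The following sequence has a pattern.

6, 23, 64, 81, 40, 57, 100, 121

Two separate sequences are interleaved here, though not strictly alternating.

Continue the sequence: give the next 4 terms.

Positions follow the repeating pattern AABB; grouping by letter gives 2 tracks.
Track A: 6, 23, 40, 57. Arithmetic with common difference +17.
Track B: 64, 81, 100, 121. Consecutive squares n² from n = 8.
Term 9 comes from track A (its 5th entry): 74.
Position 10 → track A, term 6 = 91.
Term 11 comes from track B (its 5th entry): 144.
The 12th slot belongs to track B; its 6th term is 169.

74, 91, 144, 169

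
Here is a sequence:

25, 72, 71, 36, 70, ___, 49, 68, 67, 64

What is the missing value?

69

Positions follow the repeating pattern ABB; grouping by letter gives 2 tracks.
Stream A = 25, 36, 49, 64: perfect squares starting at 5².
Stream B = 72, 71, 70, ?, 68, 67: linear: a_n = 73 − n.
Filling stream B at index 4 by its rule yields 69.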